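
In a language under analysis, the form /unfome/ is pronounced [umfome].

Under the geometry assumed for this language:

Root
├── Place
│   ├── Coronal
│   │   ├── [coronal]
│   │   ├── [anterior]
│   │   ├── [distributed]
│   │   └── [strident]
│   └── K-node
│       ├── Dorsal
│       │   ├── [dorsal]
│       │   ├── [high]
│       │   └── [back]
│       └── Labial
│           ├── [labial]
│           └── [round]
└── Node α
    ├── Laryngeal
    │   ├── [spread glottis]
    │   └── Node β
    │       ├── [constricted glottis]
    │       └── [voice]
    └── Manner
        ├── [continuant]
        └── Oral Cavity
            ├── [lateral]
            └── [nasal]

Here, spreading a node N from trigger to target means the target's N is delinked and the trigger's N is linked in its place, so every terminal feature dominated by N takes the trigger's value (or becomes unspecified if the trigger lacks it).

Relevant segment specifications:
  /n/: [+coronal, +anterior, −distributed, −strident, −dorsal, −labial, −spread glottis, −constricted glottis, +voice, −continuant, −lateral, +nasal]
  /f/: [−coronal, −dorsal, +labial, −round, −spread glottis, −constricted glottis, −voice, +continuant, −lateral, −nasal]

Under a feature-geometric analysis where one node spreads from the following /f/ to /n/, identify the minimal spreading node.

Feature comparison: [labial], [round], [coronal], [anterior], [distributed], [strident] differ between /n/ and [m]; the remaining terminals match.
Tracing each changed feature up the tree, the paths first meet at Place; any lower node misses at least one of them.
Delinking /n/'s Place and associating /f/'s Place gives precisely the feature bundle of [m].
Had Root spread, [voice], [continuant] would have taken /f/'s values; they stay as in /n/, confirming the spreading constituent is exactly Place.

Place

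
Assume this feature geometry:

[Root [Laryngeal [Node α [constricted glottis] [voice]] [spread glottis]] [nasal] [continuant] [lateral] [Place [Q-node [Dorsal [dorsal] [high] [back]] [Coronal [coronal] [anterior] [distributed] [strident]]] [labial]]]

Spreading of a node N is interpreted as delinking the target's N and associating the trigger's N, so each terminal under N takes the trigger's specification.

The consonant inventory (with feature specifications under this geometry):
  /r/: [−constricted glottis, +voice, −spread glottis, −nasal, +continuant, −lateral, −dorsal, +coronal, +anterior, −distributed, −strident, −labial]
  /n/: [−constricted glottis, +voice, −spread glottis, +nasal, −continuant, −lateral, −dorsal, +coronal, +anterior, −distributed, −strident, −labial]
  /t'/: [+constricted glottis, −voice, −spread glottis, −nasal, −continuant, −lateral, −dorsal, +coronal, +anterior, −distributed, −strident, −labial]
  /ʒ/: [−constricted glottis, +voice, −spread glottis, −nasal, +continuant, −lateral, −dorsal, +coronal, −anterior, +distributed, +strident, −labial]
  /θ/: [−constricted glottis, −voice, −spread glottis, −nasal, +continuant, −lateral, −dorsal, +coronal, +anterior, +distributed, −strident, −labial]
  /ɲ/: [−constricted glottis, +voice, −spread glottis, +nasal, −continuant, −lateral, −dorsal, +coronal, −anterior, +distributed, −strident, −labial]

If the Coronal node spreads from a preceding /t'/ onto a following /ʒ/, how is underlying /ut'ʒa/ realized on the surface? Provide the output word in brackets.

The Coronal node dominates the terminals [coronal], [anterior], [distributed], [strident].
The target acquires /t'/'s values for everything under Coronal — [+coronal], [+anterior], [−distributed], [−strident] — while keeping its own [constricted glottis], [voice], [spread glottis], ….
Among the inventory, only /r/ has exactly this specification, giving the surface form [ut'ra].

[ut'ra]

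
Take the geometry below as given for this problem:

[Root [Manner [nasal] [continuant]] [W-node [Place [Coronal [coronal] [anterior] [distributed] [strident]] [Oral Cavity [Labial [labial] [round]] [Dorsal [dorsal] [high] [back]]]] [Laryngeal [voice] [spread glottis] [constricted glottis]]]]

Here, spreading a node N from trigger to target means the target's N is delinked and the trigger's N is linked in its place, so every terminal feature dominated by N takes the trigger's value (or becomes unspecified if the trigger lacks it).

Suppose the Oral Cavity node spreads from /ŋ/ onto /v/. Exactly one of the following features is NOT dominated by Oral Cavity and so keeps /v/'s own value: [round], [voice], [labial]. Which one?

Under this geometry, Oral Cavity contains [labial], [round], [dorsal], [high], [back].
Spreading Oral Cavity replaces [labial], [round] with the trigger's values, since each sits inside the Oral Cavity constituent.
[voice] attaches under Laryngeal, not under Oral Cavity, so /v/ retains its own value for [voice].

[voice]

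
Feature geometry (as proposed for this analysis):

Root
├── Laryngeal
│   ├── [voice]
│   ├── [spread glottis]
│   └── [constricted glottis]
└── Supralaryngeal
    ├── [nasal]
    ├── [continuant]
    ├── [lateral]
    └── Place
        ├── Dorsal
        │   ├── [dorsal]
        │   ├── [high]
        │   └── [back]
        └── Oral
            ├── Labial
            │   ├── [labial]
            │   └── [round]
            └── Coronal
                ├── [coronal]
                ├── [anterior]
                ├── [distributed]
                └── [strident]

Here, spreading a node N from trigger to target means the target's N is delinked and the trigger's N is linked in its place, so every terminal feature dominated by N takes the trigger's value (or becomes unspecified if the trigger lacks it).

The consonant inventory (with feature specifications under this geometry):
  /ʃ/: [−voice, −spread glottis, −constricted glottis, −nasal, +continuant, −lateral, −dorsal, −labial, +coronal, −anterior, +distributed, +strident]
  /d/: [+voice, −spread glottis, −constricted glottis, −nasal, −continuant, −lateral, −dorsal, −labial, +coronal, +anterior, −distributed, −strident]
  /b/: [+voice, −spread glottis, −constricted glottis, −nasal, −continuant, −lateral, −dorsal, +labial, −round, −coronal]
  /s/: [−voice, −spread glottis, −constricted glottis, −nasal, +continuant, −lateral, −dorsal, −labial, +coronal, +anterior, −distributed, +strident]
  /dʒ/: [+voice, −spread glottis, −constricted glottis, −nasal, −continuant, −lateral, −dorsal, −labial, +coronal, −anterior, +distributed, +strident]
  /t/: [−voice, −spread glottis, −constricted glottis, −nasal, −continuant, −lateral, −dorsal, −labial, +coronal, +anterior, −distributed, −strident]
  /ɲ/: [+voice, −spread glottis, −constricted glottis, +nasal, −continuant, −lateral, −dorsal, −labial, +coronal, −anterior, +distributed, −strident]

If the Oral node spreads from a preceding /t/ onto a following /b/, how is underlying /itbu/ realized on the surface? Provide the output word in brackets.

[itdu]

Terminals under Oral in this geometry: [labial], [round], [coronal], [anterior], [distributed], [strident].
After delinking /b/'s Oral and linking /t/'s, the affected terminals become [−labial], [+coronal], [+anterior], [−distributed], [−strident]; [voice], [spread glottis], [constricted glottis], … (outside Oral) are retained from /b/.
Among the inventory, only /d/ has exactly this specification, giving the surface form [itdu].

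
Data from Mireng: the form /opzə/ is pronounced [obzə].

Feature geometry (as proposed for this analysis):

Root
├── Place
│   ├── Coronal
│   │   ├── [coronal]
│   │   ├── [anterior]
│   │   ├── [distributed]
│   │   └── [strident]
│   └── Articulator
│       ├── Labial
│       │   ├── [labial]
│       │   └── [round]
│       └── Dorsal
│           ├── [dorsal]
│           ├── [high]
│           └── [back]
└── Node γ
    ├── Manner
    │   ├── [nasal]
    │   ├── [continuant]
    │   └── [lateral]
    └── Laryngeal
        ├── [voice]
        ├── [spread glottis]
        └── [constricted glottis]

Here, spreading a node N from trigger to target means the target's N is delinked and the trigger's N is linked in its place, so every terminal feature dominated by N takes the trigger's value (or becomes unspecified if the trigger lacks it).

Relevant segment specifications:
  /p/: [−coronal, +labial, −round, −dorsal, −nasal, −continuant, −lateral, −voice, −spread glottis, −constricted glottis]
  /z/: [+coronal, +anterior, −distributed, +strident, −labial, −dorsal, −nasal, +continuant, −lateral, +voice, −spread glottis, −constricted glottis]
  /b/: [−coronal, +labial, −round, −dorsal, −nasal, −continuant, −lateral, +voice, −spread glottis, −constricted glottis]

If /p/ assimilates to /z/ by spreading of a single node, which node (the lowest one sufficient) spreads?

[voice]

The alternation /p/ → [b] changes [voice] and nothing else.
Only a single terminal changes, and /z/ supplies the new value, so [voice] itself is the minimal spreading constituent.
[continuant], [labial] stay as in /p/ although /z/ differs there, so no node dominating them spread; among the remaining candidates [voice] is the lowest that derives the output.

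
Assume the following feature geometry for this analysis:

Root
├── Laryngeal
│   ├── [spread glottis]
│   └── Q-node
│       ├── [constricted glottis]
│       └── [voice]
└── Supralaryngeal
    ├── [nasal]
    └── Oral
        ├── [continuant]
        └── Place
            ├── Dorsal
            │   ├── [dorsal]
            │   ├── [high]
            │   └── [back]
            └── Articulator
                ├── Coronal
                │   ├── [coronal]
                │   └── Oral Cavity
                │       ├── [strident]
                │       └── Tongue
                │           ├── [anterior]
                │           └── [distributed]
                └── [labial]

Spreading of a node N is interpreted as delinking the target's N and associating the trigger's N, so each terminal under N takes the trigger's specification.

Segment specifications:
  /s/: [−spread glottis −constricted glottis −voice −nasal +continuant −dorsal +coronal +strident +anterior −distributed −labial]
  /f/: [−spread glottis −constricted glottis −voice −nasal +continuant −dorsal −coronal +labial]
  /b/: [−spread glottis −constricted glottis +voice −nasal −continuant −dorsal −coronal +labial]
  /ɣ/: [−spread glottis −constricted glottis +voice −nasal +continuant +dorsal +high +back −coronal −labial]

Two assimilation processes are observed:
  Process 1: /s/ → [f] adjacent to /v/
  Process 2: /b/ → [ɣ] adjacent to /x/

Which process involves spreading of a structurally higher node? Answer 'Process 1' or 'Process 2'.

Process 2

Process 1: the features that change are [labial], [coronal], [anterior], [distributed], [strident]; the minimal node is Articulator (depth 4).
Process 2: the features that change are [continuant], [labial], [dorsal], [high], [back]; the minimal node is Oral (depth 2).
Oral (depth 2) sits above Articulator (depth 4), making Process 2 the one with the higher spreading node.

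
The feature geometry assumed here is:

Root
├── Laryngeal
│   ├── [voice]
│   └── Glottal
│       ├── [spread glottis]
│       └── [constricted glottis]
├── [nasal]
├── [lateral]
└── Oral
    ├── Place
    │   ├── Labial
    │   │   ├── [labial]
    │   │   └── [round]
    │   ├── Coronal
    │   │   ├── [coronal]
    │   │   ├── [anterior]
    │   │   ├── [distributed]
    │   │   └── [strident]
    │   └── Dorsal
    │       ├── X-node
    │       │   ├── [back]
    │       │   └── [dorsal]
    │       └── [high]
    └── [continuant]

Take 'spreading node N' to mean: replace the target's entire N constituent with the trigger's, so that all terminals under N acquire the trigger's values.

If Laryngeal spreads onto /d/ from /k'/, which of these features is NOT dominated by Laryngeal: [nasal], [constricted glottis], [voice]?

Laryngeal dominates exactly [voice], [spread glottis], [constricted glottis].
[constricted glottis], [voice] all lie under Laryngeal, so they are overwritten when Laryngeal spreads.
[nasal] is not within the Laryngeal subtree (it hangs from Root), so /d/'s [nasal] value survives.

[nasal]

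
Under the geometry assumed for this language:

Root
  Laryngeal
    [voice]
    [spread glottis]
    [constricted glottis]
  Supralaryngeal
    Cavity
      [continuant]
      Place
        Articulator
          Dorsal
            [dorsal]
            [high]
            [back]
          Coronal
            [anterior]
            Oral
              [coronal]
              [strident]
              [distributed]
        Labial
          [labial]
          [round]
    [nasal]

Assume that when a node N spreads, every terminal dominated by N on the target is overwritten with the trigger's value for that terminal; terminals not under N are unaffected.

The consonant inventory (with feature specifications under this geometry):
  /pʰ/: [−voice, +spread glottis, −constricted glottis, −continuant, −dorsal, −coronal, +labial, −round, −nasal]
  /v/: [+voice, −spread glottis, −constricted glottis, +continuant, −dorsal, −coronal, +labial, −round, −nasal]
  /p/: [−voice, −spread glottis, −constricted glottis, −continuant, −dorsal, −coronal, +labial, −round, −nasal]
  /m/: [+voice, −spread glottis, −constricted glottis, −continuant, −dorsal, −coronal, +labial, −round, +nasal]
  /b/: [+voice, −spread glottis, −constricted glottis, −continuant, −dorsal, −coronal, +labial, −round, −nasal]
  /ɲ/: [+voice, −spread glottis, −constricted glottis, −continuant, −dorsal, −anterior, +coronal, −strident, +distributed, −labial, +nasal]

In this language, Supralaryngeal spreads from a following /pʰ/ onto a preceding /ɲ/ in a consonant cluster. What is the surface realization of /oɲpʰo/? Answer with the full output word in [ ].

Supralaryngeal immediately or transitively dominates [continuant], [dorsal], [high], [back], [anterior], [coronal], [strident], [distributed], [labial], [round], [nasal].
The target acquires /pʰ/'s values for everything under Supralaryngeal — [−continuant], [−dorsal], [−coronal], [+labial], [−round], [−nasal] — while keeping its own [voice], [spread glottis], [constricted glottis].
Among the inventory, only /b/ has exactly this specification, giving the surface form [obpʰo].

[obpʰo]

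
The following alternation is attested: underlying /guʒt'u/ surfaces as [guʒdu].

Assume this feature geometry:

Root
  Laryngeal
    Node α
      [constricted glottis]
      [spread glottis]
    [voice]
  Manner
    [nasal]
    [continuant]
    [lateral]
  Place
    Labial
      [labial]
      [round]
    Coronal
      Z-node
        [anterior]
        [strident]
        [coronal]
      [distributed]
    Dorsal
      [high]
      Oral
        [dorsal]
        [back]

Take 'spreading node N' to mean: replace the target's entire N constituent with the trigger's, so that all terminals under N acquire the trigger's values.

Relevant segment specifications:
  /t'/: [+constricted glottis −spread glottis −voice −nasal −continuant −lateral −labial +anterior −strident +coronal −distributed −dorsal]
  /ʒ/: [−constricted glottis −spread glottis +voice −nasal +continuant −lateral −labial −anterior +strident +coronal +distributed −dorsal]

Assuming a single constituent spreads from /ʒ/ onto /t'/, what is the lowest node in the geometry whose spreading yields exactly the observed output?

Laryngeal

Feature comparison: [voice], [constricted glottis] differ between /t'/ and [d]; the remaining terminals match.
Tracing each changed feature up the tree, the paths first meet at Laryngeal; any lower node misses at least one of them.
If Laryngeal spreads, every terminal under it takes /ʒ/'s value, producing [d] as observed.
[strident], [distributed] — on which /ʒ/ differs from /t'/ — are unchanged, so Root cannot have spread; the constituent is no larger than Laryngeal.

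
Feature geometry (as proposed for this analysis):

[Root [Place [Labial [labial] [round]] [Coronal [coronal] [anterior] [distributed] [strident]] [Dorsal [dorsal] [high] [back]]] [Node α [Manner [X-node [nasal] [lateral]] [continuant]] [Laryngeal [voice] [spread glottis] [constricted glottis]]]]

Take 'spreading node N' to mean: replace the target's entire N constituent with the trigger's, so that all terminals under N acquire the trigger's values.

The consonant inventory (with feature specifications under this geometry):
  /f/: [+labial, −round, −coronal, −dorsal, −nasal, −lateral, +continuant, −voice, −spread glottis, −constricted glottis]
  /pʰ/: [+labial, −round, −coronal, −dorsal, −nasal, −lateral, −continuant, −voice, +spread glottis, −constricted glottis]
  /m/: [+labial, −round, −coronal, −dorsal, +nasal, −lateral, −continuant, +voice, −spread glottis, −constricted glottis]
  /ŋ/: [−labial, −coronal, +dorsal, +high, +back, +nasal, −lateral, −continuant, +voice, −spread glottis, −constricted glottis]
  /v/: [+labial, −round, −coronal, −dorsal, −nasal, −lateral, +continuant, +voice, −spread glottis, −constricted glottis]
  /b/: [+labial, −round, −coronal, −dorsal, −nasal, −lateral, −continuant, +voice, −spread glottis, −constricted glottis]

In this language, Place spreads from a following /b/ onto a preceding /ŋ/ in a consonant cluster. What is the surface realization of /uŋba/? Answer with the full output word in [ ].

[umba]

Place immediately or transitively dominates [labial], [round], [coronal], [anterior], [distributed], [strident], [dorsal], [high], [back].
After delinking /ŋ/'s Place and linking /b/'s, the affected terminals become [+labial], [−round], [−coronal], [−dorsal]; [nasal], [lateral], [continuant], … (outside Place) are retained from /ŋ/.
This feature bundle is that of [m], so /uŋba/ surfaces as [umba].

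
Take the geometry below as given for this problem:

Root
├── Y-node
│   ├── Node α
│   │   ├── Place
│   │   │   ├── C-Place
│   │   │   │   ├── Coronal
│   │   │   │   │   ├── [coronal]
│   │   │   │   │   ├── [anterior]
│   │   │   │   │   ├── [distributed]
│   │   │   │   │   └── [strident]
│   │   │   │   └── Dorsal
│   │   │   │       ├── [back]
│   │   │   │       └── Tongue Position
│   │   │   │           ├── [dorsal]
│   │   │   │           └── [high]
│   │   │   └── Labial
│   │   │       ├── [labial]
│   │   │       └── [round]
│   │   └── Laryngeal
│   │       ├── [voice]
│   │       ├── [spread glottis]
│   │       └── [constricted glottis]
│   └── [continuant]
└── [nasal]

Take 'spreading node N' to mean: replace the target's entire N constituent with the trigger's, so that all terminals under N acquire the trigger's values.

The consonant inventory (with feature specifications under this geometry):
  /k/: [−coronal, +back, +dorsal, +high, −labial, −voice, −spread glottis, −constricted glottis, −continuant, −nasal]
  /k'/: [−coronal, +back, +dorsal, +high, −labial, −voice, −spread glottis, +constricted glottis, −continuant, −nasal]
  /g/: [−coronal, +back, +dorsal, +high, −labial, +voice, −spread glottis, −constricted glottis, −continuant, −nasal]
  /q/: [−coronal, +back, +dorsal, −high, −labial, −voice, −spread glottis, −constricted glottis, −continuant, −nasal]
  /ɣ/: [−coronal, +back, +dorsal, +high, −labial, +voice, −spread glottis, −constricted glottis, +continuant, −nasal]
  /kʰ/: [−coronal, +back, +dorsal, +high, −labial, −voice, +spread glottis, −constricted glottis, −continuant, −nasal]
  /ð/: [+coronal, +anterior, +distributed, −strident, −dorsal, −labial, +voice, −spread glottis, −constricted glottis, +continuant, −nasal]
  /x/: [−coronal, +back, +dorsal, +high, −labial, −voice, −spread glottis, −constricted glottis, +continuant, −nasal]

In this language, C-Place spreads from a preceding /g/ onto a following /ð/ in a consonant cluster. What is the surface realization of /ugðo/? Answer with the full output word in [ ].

[ugɣo]

Terminals under C-Place in this geometry: [coronal], [anterior], [distributed], [strident], [back], [dorsal], [high].
Spreading C-Place from /g/ onto /ð/ replaces those values with /g/'s: [−coronal], [+back], [+dorsal], [+high]. Features outside C-Place ([labial], [voice], [spread glottis], …) stay as in /ð/.
Among the inventory, only /ɣ/ has exactly this specification, giving the surface form [ugɣo].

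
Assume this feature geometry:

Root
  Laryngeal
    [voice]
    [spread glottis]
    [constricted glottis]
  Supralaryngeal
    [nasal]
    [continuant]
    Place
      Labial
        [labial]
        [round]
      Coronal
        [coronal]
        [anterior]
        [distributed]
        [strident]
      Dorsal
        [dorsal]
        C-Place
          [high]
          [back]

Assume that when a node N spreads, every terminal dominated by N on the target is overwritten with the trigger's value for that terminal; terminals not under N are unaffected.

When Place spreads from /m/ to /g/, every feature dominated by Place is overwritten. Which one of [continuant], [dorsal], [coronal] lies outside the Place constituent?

[continuant]

Place dominates exactly [labial], [round], [coronal], [anterior], [distributed], [strident], [dorsal], [high], [back].
Of the listed options, [dorsal], [coronal] are among these and would be overwritten by spreading Place.
But [continuant] is a dependent of Supralaryngeal, outside Place; it is therefore untouched by the spreading.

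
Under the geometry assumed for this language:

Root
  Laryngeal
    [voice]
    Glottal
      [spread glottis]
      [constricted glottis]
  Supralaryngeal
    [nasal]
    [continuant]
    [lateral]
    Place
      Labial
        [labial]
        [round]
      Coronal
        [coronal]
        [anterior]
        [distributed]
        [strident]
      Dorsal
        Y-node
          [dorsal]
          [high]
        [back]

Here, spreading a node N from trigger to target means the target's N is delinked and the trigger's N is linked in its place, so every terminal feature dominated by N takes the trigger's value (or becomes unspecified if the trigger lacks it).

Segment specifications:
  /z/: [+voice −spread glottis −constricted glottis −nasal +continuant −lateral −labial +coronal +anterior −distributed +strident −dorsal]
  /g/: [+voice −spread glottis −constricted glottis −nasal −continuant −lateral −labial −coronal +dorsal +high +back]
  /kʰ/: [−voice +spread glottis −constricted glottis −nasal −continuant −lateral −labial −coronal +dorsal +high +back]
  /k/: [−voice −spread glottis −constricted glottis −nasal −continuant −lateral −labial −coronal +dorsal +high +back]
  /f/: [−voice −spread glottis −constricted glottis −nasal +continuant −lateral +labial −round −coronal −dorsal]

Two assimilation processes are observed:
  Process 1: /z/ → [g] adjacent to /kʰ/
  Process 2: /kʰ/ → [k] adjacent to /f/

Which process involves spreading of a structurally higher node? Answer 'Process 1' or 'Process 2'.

Process 1

Process 1: the features that change are [continuant], [coronal], [anterior], [distributed], [strident], [dorsal], [high], [back]; the minimal node is Supralaryngeal (depth 1).
Process 2: the feature that changes is [spread glottis]; the minimal node is [spread glottis] (depth 3).
Supralaryngeal (depth 1) sits above [spread glottis] (depth 3), making Process 1 the one with the higher spreading node.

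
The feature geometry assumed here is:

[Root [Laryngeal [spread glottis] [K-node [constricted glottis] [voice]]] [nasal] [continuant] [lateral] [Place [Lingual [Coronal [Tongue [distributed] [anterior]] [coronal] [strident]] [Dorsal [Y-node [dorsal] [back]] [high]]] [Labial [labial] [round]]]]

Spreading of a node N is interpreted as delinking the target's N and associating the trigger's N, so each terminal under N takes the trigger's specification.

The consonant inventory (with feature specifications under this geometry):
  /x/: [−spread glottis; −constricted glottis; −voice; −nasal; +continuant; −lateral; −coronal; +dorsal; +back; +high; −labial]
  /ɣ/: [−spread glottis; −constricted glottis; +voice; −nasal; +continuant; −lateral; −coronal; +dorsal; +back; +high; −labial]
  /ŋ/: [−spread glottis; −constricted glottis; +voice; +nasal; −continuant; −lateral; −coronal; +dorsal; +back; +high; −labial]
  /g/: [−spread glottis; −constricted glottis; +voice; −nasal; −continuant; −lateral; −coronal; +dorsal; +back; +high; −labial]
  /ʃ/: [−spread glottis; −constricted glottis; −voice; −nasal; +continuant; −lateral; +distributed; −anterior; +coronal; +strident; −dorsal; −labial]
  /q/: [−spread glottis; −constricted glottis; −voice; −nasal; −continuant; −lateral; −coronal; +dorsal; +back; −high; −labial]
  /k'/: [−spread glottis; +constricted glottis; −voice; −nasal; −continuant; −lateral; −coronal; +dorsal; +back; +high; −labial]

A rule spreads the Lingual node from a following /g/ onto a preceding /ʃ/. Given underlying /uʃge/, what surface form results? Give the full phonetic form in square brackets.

[uxge]

Terminals under Lingual in this geometry: [distributed], [anterior], [coronal], [strident], [dorsal], [back], [high].
The target acquires /g/'s values for everything under Lingual — [−coronal], [+dorsal], [+back], [+high] — while keeping its own [spread glottis], [constricted glottis], [voice], ….
Among the inventory, only /x/ has exactly this specification, giving the surface form [uxge].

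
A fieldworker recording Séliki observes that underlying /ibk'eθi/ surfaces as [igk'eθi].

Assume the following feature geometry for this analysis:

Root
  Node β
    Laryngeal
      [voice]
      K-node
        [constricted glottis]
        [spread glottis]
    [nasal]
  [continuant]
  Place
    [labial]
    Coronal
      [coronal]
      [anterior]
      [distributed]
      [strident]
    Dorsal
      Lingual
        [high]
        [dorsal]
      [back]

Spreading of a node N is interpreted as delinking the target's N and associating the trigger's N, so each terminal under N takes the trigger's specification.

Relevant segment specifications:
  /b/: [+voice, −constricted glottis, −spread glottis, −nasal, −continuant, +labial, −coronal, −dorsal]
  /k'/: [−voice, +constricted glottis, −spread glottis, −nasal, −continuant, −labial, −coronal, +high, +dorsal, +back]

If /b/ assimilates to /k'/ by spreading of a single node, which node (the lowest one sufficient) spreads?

Place

The alternation /b/ → [g] changes [labial], [dorsal], [high], [back] and nothing else.
In this geometry the lowest node dominating all of them is Place: every daughter of Place dominates only a proper subset, so no lower node suffices.
Delinking /b/'s Place and associating /k'/'s Place gives precisely the feature bundle of [g].
Since [constricted glottis], [voice] are preserved even though /k'/ disagrees there, no node above Place spread.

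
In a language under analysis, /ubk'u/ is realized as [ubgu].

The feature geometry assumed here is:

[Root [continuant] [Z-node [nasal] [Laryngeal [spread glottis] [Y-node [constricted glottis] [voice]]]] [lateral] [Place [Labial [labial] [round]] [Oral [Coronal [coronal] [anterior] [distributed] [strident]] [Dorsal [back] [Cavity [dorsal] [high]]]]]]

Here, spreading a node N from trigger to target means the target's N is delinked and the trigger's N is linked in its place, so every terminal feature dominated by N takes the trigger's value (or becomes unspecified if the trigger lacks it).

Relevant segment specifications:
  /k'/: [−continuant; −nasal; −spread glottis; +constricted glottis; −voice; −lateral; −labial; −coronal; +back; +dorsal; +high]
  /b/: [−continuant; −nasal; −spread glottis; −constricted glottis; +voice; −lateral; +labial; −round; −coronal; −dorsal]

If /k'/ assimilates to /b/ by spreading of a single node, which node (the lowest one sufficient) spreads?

Y-node

Feature comparison: [voice], [constricted glottis] differ between /k'/ and [g]; the remaining terminals match.
The smallest constituent containing every changed terminal is Y-node — each of its daughters lacks at least one of the affected features.
Spreading Y-node from /b/ overwrites each of those terminals with /b/'s values, yielding exactly [g].
Features on which the two segments disagree outside Y-node, such as [dorsal], [labial], are unchanged — nothing dominating them spread, and Y-node is the minimal sufficient constituent.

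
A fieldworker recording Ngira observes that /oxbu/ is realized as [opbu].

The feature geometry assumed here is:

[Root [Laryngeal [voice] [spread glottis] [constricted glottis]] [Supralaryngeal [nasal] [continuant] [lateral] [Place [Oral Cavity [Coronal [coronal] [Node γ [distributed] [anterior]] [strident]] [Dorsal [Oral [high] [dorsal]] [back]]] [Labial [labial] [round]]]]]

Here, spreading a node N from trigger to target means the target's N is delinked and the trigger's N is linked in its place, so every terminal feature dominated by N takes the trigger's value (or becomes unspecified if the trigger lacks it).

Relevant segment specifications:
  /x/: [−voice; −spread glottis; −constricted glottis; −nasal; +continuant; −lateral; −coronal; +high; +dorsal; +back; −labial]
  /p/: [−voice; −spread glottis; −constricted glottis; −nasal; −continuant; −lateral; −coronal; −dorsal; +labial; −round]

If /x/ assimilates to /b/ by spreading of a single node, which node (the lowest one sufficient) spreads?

Feature comparison: [continuant], [labial], [round], [dorsal], [high], [back] differ between /x/ and [p]; the remaining terminals match.
These terminals are all dominated by Supralaryngeal, and no proper subconstituent of Supralaryngeal covers them all; Supralaryngeal is their lowest common ancestor.
Spreading Supralaryngeal from /b/ overwrites each of those terminals with /b/'s values, yielding exactly [p].
Had Root spread, [voice] would have taken /b/'s value; it stays as in /x/, confirming the spreading constituent is exactly Supralaryngeal.

Supralaryngeal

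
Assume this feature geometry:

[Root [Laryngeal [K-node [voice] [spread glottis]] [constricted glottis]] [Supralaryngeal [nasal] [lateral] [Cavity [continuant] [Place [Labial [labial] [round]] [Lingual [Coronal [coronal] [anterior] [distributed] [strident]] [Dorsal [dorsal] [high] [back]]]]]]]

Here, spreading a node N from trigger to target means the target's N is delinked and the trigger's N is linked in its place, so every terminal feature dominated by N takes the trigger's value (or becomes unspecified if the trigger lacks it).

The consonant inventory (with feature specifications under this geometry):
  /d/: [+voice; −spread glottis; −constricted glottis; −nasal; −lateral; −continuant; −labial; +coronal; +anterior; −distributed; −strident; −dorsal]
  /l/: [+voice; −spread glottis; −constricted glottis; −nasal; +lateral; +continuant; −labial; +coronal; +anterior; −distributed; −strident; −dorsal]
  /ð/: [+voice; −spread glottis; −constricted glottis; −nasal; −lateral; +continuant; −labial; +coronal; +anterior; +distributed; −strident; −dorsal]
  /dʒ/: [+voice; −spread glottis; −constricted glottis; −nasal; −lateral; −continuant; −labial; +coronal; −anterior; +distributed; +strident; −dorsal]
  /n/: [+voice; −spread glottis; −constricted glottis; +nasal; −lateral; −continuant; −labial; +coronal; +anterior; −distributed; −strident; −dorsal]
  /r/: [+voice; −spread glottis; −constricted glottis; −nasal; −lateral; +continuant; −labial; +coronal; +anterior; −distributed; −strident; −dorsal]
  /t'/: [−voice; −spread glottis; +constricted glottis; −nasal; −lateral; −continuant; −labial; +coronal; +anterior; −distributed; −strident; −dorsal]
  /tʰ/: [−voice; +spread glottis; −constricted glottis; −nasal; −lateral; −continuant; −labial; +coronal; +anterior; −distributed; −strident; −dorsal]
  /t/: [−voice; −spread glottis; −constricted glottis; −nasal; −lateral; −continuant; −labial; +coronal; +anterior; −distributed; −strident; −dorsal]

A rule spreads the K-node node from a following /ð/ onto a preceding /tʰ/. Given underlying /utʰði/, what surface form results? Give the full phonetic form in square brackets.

The K-node node dominates the terminals [voice], [spread glottis].
The target acquires /ð/'s values for everything under K-node — [+voice], [−spread glottis] — while keeping its own [constricted glottis], [nasal], [lateral], ….
This feature bundle is that of [d], so /utʰði/ surfaces as [udði].

[udði]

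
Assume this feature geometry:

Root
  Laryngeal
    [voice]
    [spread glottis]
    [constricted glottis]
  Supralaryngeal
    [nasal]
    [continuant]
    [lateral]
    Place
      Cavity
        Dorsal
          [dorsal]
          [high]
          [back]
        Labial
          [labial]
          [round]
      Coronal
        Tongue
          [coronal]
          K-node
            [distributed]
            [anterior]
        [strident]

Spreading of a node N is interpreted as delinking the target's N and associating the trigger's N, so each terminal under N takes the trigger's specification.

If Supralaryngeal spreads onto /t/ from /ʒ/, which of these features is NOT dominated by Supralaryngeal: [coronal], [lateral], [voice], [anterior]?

[voice]

Under this geometry, Supralaryngeal contains [nasal], [continuant], [lateral], [dorsal], [high], [back], [labial], [round], [coronal], [distributed], [anterior], [strident].
Of the listed options, [anterior], [coronal], [lateral] are among these and would be overwritten by spreading Supralaryngeal.
But [voice] is a dependent of Laryngeal, outside Supralaryngeal; it is therefore untouched by the spreading.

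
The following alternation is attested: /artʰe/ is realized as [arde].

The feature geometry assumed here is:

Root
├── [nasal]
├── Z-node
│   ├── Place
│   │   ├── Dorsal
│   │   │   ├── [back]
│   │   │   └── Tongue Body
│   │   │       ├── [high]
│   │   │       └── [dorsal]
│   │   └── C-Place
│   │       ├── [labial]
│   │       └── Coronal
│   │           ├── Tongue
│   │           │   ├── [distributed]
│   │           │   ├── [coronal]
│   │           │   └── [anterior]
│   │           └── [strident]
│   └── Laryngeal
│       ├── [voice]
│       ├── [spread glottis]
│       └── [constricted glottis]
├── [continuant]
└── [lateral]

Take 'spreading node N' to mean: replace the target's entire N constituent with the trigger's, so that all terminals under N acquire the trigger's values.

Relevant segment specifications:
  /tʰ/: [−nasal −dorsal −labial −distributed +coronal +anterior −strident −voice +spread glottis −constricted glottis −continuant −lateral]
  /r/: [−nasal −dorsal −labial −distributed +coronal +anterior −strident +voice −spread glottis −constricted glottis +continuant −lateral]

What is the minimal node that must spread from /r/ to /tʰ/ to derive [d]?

The alternation /tʰ/ → [d] changes [voice], [spread glottis] and nothing else.
The smallest constituent containing every changed terminal is Laryngeal — each of its daughters lacks at least one of the affected features.
Spreading Laryngeal from /r/ overwrites each of those terminals with /r/'s values, yielding exactly [d].
[continuant] stays as in /tʰ/ although /r/ differs there, so no node dominating it spread; among the remaining candidates Laryngeal is the lowest that derives the output.

Laryngeal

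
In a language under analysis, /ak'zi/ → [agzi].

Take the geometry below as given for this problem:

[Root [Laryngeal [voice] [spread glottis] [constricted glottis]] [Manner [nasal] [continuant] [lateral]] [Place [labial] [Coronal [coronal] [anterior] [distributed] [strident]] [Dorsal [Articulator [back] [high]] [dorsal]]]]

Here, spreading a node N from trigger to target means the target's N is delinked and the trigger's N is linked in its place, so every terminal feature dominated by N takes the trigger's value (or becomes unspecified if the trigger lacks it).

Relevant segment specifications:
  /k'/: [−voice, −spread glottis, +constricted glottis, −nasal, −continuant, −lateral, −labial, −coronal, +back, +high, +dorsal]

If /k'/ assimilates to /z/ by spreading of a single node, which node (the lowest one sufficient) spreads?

Laryngeal

Comparing /k'/ with its surface form [g], the features that change are [voice], [constricted glottis].
In this geometry the lowest node dominating all of them is Laryngeal: every daughter of Laryngeal dominates only a proper subset, so no lower node suffices.
Spreading Laryngeal from /z/ overwrites each of those terminals with /z/'s values, yielding exactly [g].
Since [continuant], [coronal] are preserved even though /z/ disagrees there, no node above Laryngeal spread.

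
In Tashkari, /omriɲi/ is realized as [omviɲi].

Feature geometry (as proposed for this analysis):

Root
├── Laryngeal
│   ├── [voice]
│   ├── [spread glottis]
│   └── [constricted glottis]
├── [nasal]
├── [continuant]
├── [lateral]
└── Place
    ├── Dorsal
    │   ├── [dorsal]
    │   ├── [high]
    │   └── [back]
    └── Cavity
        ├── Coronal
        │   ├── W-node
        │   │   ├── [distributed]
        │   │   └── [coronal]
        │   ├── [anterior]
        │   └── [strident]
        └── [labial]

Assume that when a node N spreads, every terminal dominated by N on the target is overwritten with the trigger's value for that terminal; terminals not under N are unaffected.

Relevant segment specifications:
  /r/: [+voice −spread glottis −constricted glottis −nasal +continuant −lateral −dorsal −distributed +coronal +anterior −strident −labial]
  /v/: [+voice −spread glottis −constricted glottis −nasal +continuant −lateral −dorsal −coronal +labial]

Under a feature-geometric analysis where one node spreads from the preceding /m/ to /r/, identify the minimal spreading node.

/r/ and [v] differ in [labial], [coronal], [anterior], [distributed], [strident]; every other specified feature is identical.
These terminals are all dominated by Cavity, and no proper subconstituent of Cavity covers them all; Cavity is their lowest common ancestor.
If Cavity spreads, every terminal under it takes /m/'s value, producing [v] as observed.
[continuant], [nasal] stay as in /r/ although /m/ differs there, so no node dominating them spread; among the remaining candidates Cavity is the lowest that derives the output.

Cavity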